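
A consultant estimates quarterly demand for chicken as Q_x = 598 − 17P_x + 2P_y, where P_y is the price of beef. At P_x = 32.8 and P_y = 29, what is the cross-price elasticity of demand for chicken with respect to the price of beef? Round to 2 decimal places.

At P_x = 32.8 and P_y = 29: Q_x = 98.4.
∂Q_x/∂P_y = 2.
ε = (∂Q_x/∂P_y)(P_y/Q_x) = 2 × (29/98.4) ≈ 0.59.

0.59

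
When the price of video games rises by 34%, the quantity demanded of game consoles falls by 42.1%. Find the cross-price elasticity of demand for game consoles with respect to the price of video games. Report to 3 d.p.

-1.238

ε = (%ΔQ of game consoles) / (%ΔP of video games) = (-42.1%) / (34%) ≈ -1.238.
Negative cross-price elasticity: complements.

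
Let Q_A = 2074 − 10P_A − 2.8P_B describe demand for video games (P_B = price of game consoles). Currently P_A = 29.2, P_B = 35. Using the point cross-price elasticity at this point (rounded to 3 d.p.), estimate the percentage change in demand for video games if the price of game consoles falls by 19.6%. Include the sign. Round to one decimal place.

1.1%

At P_A = 29.2, P_B = 35: Q_A = 1684.
∂Q_A/∂P_B = -2.8.
ε = (∂Q_A/∂P_B)(P_B/Q_A) = -2.8000 × 35/1684 ≈ -0.058.
%ΔQ_A ≈ ε × %ΔP_B = -0.058 × (-19.6%) = 1.1%.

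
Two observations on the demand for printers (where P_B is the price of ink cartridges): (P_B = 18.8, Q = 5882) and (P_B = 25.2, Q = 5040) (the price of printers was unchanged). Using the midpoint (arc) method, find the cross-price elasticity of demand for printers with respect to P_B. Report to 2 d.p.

-0.53

ΔQ_A = 5040 − 5882 = -842; ΔP_B = 25.2 − 18.8 = 6.4.
Midpoints: Q̄_A = 5461.0, P̄_B = 22.00.
ε = (ΔQ_A/Q̄_A)/(ΔP_B/P̄_B) = (-842/5461.0)/(6.4/22.00) ≈ -0.53.
ε < 0: printers and ink cartridges are complements.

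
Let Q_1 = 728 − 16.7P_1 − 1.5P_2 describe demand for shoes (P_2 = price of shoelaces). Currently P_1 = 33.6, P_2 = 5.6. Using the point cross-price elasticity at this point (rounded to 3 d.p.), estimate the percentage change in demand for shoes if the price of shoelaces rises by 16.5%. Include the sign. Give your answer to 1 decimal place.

-0.9%

At P_1 = 33.6, P_2 = 5.6: Q_1 = 158.48.
∂Q_1/∂P_2 = -1.5.
ε = (∂Q_1/∂P_2)(P_2/Q_1) = -1.5000 × 5.6/158.48 ≈ -0.053.
%ΔQ_1 ≈ ε × %ΔP_2 = -0.053 × (16.5%) = -0.9%.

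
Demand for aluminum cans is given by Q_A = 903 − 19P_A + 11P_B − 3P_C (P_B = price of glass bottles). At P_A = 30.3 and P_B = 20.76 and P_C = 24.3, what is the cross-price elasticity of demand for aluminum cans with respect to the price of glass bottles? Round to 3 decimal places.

0.473

At P_A = 30.3 and P_B = 20.76 and P_C = 24.3: Q_A = 482.76.
∂Q_A/∂P_B = 11.
ε = (∂Q_A/∂P_B)(P_B/Q_A) = 11 × (20.76/482.76) ≈ 0.473.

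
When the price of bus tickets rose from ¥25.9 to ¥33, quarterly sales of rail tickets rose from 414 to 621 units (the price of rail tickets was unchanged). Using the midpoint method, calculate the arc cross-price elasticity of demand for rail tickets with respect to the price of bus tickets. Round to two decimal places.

ΔQ_A = 621 − 414 = 207; ΔP_B = 33 − 25.9 = 7.1.
Midpoints: Q̄_A = 517.5, P̄_B = 29.45.
ε = (ΔQ_A/Q̄_A)/(ΔP_B/P̄_B) = (207/517.5)/(7.1/29.45) ≈ 1.66.
ε > 0: rail tickets and bus tickets are substitutes.

1.66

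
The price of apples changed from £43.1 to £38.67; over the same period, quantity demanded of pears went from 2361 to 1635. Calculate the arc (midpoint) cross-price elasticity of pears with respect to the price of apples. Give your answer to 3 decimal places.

ΔQ_A = 1635 − 2361 = -726; ΔP_B = 38.67 − 43.1 = -4.43.
Midpoints: Q̄_A = 1998.0, P̄_B = 40.89.
ε = (ΔQ_A/Q̄_A)/(ΔP_B/P̄_B) = (-726/1998.0)/(-4.43/40.89) ≈ 3.354.
ε > 0: pears and apples are substitutes.

3.354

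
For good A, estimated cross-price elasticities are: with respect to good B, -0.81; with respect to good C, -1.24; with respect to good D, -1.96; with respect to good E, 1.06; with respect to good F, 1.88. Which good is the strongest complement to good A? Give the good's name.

good D

Complements have ε < 0. The most negative value is -1.96 (good D).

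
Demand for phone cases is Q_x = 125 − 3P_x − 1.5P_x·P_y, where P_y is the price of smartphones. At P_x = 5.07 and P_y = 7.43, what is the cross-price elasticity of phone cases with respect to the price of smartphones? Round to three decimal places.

-1.060

At P_x = 5.07 and P_y = 7.43: Q_x = 53.285.
∂Q_x/∂P_y = -1.5P_x = -1.5(5.07) = -7.6050.
ε = (∂Q_x/∂P_y)(P_y/Q_x) = -7.6050 × (7.43/53.285) ≈ -1.060.
ε < 0: complements.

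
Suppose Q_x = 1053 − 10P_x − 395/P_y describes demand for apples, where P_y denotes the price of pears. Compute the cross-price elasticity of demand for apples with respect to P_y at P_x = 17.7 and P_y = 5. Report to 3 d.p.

0.099

At P_x = 17.7 and P_y = 5: Q_x = 797.
∂Q_x/∂P_y = 395/P_y² = 15.8000.
ε = (∂Q_x/∂P_y)(P_y/Q_x) = 15.8000 × (5/797) ≈ 0.099.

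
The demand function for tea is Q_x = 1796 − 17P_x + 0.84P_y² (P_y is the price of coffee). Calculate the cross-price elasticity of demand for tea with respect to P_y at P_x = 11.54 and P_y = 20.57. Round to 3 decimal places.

At P_x = 11.54 and P_y = 20.57: Q_x = 1955.245.
∂Q_x/∂P_y = 1.68P_y = 1.68(20.57) = 34.5576.
ε = (∂Q_x/∂P_y)(P_y/Q_x) = 34.5576 × (20.57/1955.245) ≈ 0.364.

0.364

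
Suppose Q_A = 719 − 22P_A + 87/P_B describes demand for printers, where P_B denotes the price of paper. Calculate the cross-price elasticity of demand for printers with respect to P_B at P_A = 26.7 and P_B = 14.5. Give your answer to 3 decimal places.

At P_A = 26.7 and P_B = 14.5: Q_A = 137.6.
∂Q_A/∂P_B = −87/P_B² = -0.4138.
ε = (∂Q_A/∂P_B)(P_B/Q_A) = -0.4138 × (14.5/137.6) ≈ -0.044.
ε < 0: complements.

-0.044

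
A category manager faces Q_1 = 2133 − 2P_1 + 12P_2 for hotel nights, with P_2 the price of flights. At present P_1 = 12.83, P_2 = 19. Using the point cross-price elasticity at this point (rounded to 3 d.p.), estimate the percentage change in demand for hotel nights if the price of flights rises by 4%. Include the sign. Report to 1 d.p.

At P_1 = 12.83, P_2 = 19: Q_1 = 2335.34.
∂Q_1/∂P_2 = 12.
ε = (∂Q_1/∂P_2)(P_2/Q_1) = 12.0000 × 19/2335.34 ≈ 0.098.
%ΔQ_1 ≈ ε × %ΔP_2 = 0.098 × (4%) = 0.4%.

0.4%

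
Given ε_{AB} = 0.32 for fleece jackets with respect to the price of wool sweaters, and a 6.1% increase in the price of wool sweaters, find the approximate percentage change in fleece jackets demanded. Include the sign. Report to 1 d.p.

%ΔQ ≈ ε × %ΔP of wool sweaters = 0.32 × (6.1%) = 2.0%.

2.0%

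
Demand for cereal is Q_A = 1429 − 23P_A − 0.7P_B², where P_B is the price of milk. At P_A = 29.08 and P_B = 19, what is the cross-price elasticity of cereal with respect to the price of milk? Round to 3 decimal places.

At P_A = 29.08 and P_B = 19: Q_A = 507.46.
∂Q_A/∂P_B = -1.4P_B = -1.4(19) = -26.6000.
ε = (∂Q_A/∂P_B)(P_B/Q_A) = -26.6000 × (19/507.46) ≈ -0.996.
ε < 0: complements.

-0.996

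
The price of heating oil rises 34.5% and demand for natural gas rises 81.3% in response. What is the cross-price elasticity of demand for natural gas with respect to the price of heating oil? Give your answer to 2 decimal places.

2.36

ε = (%ΔQ of natural gas) / (%ΔP of heating oil) = (81.3%) / (34.5%) ≈ 2.36.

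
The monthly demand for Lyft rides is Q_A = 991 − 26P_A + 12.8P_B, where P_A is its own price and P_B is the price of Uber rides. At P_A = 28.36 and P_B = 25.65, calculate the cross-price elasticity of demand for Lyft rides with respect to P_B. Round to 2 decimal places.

0.56

At P_A = 28.36 and P_B = 25.65: Q_A = 581.96.
∂Q_A/∂P_B = 12.8.
ε = (∂Q_A/∂P_B)(P_B/Q_A) = 12.8 × (25.65/581.96) ≈ 0.56.
Since ε > 0, Lyft rides and Uber rides are substitutes.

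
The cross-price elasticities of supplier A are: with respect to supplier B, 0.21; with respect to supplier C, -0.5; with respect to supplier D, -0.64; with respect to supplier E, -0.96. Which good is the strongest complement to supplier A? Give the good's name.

Complements have ε < 0. The most negative value is -0.96 (supplier E).

supplier E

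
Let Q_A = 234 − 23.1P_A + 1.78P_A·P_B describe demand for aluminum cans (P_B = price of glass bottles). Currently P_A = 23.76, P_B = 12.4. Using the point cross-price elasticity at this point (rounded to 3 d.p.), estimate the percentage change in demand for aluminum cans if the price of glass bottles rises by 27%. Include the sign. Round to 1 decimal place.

67.6%

At P_A = 23.76, P_B = 12.4: Q_A = 209.575.
∂Q_A/∂P_B = 1.78P_A = 42.2928.
ε = (∂Q_A/∂P_B)(P_B/Q_A) = 42.2928 × 12.4/209.575 ≈ 2.502.
%ΔQ_A ≈ ε × %ΔP_B = 2.502 × (27%) = 67.6%.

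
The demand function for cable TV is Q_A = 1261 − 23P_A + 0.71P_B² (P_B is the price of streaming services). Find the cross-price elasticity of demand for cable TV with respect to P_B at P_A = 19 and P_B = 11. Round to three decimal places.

0.189

At P_A = 19 and P_B = 11: Q_A = 909.91.
∂Q_A/∂P_B = 1.42P_B = 1.42(11) = 15.6200.
ε = (∂Q_A/∂P_B)(P_B/Q_A) = 15.6200 × (11/909.91) ≈ 0.189.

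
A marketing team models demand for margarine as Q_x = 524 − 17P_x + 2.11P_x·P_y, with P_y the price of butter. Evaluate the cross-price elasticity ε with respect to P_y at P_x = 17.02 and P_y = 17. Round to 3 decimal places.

0.722

At P_x = 17.02 and P_y = 17: Q_x = 845.167.
∂Q_x/∂P_y = 2.11P_x = 2.11(17.02) = 35.9122.
ε = (∂Q_x/∂P_y)(P_y/Q_x) = 35.9122 × (17/845.167) ≈ 0.722.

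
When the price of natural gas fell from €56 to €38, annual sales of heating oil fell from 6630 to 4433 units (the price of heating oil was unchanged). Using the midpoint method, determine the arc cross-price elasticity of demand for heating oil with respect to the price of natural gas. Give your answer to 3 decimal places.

ΔQ_A = 4433 − 6630 = -2197; ΔP_B = 38 − 56 = -18.
Midpoints: Q̄_A = 5531.5, P̄_B = 47.00.
ε = (ΔQ_A/Q̄_A)/(ΔP_B/P̄_B) = (-2197/5531.5)/(-18/47.00) ≈ 1.037.

1.037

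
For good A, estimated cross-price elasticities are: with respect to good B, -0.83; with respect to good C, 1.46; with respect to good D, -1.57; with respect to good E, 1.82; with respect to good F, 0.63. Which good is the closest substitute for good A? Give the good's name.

Substitutes have ε > 0. Among the positive values, 1.82 (good E) is largest.

good E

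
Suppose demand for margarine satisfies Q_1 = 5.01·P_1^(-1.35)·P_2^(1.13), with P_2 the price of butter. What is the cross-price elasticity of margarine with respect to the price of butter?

1.13

In a log-linear (constant-elasticity) demand function, the coefficient on the exponent of P_2 is the cross-price elasticity.
ε = 1.13. Positive, so margarine and butter are substitutes.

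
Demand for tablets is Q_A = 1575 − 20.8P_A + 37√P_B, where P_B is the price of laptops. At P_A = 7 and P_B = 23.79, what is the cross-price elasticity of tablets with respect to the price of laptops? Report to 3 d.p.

At P_A = 7 and P_B = 23.79: Q_A = 1609.867.
∂Q_A/∂P_B = 37/(2√P_B) = 37/(2√23.79) = 3.7929.
ε = (∂Q_A/∂P_B)(P_B/Q_A) = 3.7929 × (23.79/1609.867) ≈ 0.056.
ε > 0: substitutes.

0.056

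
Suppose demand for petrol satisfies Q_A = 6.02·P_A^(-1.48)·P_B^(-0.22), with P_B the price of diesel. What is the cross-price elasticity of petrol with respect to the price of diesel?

In a log-linear (constant-elasticity) demand function, the coefficient on the exponent of P_B is the cross-price elasticity.
ε = -0.22. Negative, so petrol and diesel are complements.

-0.22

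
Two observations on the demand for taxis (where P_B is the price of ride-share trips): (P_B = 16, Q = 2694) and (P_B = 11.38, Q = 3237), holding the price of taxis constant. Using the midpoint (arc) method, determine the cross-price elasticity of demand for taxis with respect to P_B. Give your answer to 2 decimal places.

ΔQ_A = 3237 − 2694 = 543; ΔP_B = 11.38 − 16 = -4.62.
Midpoints: Q̄_A = 2965.5, P̄_B = 13.69.
ε = (ΔQ_A/Q̄_A)/(ΔP_B/P̄_B) = (543/2965.5)/(-4.62/13.69) ≈ -0.54.

-0.54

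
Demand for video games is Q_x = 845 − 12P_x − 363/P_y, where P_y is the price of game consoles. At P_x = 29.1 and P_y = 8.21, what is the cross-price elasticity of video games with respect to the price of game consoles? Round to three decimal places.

0.098

At P_x = 29.1 and P_y = 8.21: Q_x = 451.586.
∂Q_x/∂P_y = 363/P_y² = 5.3854.
ε = (∂Q_x/∂P_y)(P_y/Q_x) = 5.3854 × (8.21/451.586) ≈ 0.098.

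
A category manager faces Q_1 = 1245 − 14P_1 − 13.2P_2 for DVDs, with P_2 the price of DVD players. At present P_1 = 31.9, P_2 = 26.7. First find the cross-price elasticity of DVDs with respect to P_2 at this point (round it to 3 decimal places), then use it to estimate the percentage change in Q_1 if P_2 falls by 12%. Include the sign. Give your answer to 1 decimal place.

At P_1 = 31.9, P_2 = 26.7: Q_1 = 445.96.
∂Q_1/∂P_2 = -13.2.
ε = (∂Q_1/∂P_2)(P_2/Q_1) = -13.2000 × 26.7/445.96 ≈ -0.790.
%ΔQ_1 ≈ ε × %ΔP_2 = -0.790 × (-12%) = 9.5%.

9.5%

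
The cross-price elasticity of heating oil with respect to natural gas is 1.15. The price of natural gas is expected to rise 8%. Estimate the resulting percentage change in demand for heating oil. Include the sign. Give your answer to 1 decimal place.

%ΔQ ≈ ε × %ΔP of natural gas = 1.15 × (8%) = 9.2%.

9.2%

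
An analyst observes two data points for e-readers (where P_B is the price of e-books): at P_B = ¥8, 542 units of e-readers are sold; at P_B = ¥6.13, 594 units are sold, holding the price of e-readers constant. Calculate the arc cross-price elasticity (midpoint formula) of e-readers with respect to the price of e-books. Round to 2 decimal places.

-0.35

ΔQ_A = 594 − 542 = 52; ΔP_B = 6.13 − 8 = -1.87.
Midpoints: Q̄_A = 568.0, P̄_B = 7.06.
ε = (ΔQ_A/Q̄_A)/(ΔP_B/P̄_B) = (52/568.0)/(-1.87/7.06) ≈ -0.35.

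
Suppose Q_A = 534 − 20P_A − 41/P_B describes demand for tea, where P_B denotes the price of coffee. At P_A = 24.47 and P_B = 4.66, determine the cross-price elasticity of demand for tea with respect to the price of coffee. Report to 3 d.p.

0.246

At P_A = 24.47 and P_B = 4.66: Q_A = 35.802.
∂Q_A/∂P_B = 41/P_B² = 1.8880.
ε = (∂Q_A/∂P_B)(P_B/Q_A) = 1.8880 × (4.66/35.802) ≈ 0.246.
ε > 0: substitutes.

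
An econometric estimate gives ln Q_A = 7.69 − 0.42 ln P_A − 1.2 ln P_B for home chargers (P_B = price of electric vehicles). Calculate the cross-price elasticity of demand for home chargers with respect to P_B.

In a log-linear (constant-elasticity) demand function, the coefficient on ln P_B is the cross-price elasticity.
ε = -1.20. Negative, so home chargers and electric vehicles are complements.

-1.20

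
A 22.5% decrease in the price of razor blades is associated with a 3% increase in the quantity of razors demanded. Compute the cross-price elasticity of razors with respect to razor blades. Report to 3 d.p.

-0.133

ε = (%ΔQ of razors) / (%ΔP of razor blades) = (3%) / (-22.5%) ≈ -0.133.
Negative cross-price elasticity: complements.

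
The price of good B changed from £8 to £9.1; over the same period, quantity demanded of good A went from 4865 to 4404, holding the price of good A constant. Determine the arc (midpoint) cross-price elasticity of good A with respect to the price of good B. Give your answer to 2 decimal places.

ΔQ_A = 4404 − 4865 = -461; ΔP_B = 9.1 − 8 = 1.1.
Midpoints: Q̄_A = 4634.5, P̄_B = 8.55.
ε = (ΔQ_A/Q̄_A)/(ΔP_B/P̄_B) = (-461/4634.5)/(1.1/8.55) ≈ -0.77.

-0.77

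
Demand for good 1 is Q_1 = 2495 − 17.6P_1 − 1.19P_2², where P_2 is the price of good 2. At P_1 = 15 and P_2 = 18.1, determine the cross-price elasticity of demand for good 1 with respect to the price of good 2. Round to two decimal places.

-0.42

At P_1 = 15 and P_2 = 18.1: Q_1 = 1841.144.
∂Q_1/∂P_2 = -2.38P_2 = -2.38(18.1) = -43.0780.
ε = (∂Q_1/∂P_2)(P_2/Q_1) = -43.0780 × (18.1/1841.144) ≈ -0.42.
ε < 0: complements.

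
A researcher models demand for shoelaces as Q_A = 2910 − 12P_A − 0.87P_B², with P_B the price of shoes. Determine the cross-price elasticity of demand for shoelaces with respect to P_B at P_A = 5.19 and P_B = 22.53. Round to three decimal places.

At P_A = 5.19 and P_B = 22.53: Q_A = 2406.107.
∂Q_A/∂P_B = -1.74P_B = -1.74(22.53) = -39.2022.
ε = (∂Q_A/∂P_B)(P_B/Q_A) = -39.2022 × (22.53/2406.107) ≈ -0.367.
ε < 0: complements.

-0.367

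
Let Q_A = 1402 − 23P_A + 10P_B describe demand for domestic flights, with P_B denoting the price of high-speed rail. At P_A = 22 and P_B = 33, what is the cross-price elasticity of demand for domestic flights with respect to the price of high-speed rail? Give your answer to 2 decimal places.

0.27

At P_A = 22 and P_B = 33: Q_A = 1226.
∂Q_A/∂P_B = 10.
ε = (∂Q_A/∂P_B)(P_B/Q_A) = 10 × (33/1226) ≈ 0.27.
Since ε > 0, domestic flights and high-speed rail are substitutes.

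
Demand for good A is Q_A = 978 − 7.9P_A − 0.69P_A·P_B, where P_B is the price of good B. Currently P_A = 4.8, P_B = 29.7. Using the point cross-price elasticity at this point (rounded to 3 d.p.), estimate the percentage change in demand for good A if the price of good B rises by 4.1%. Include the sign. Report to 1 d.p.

At P_A = 4.8, P_B = 29.7: Q_A = 841.714.
∂Q_A/∂P_B = -0.69P_A = -3.3120.
ε = (∂Q_A/∂P_B)(P_B/Q_A) = -3.3120 × 29.7/841.714 ≈ -0.117.
%ΔQ_A ≈ ε × %ΔP_B = -0.117 × (4.1%) = -0.5%.

-0.5%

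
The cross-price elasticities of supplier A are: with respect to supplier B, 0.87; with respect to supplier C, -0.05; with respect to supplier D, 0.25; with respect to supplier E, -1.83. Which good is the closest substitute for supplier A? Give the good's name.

supplier B

Substitutes have ε > 0. Among the positive values, 0.87 (supplier B) is largest.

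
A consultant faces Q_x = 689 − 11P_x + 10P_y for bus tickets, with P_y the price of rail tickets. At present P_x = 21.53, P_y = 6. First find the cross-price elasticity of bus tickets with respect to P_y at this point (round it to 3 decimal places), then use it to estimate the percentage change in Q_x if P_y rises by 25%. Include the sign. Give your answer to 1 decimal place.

2.9%

At P_x = 21.53, P_y = 6: Q_x = 512.17.
∂Q_x/∂P_y = 10.
ε = (∂Q_x/∂P_y)(P_y/Q_x) = 10.0000 × 6/512.17 ≈ 0.117.
%ΔQ_x ≈ ε × %ΔP_y = 0.117 × (25%) = 2.9%.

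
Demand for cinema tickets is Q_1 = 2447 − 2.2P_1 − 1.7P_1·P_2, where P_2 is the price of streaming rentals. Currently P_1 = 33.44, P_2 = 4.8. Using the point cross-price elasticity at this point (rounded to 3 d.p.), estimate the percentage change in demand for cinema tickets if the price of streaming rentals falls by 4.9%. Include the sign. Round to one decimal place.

At P_1 = 33.44, P_2 = 4.8: Q_1 = 2100.562.
∂Q_1/∂P_2 = -1.7P_1 = -56.8480.
ε = (∂Q_1/∂P_2)(P_2/Q_1) = -56.8480 × 4.8/2100.562 ≈ -0.130.
%ΔQ_1 ≈ ε × %ΔP_2 = -0.130 × (-4.9%) = 0.6%.

0.6%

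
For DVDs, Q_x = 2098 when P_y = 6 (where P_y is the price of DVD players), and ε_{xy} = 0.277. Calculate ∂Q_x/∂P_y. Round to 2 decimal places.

ε = (∂Q_x/∂P_y)·(P_y/Q_x) ⇒ ∂Q_x/∂P_y = ε·Q_x/P_y = 0.277 × 2098/6 ≈ 96.86.

96.86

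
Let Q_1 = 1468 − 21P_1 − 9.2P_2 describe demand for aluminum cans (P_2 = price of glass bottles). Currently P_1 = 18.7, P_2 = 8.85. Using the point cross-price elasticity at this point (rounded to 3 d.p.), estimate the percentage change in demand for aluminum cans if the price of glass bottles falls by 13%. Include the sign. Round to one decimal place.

1.1%

At P_1 = 18.7, P_2 = 8.85: Q_1 = 993.88.
∂Q_1/∂P_2 = -9.2.
ε = (∂Q_1/∂P_2)(P_2/Q_1) = -9.2000 × 8.85/993.88 ≈ -0.082.
%ΔQ_1 ≈ ε × %ΔP_2 = -0.082 × (-13%) = 1.1%.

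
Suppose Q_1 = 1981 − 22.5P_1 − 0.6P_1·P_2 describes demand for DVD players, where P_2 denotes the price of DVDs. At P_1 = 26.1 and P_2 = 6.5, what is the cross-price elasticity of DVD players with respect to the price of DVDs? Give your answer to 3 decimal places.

At P_1 = 26.1 and P_2 = 6.5: Q_1 = 1291.96.
∂Q_1/∂P_2 = -0.6P_1 = -0.6(26.1) = -15.6600.
ε = (∂Q_1/∂P_2)(P_2/Q_1) = -15.6600 × (6.5/1291.96) ≈ -0.079.
ε < 0: complements.

-0.079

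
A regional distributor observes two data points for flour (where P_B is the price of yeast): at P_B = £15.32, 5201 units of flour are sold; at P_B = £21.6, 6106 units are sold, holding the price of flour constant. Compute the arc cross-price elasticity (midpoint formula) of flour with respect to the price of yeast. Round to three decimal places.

0.471

ΔQ_A = 6106 − 5201 = 905; ΔP_B = 21.6 − 15.32 = 6.28.
Midpoints: Q̄_A = 5653.5, P̄_B = 18.46.
ε = (ΔQ_A/Q̄_A)/(ΔP_B/P̄_B) = (905/5653.5)/(6.28/18.46) ≈ 0.471.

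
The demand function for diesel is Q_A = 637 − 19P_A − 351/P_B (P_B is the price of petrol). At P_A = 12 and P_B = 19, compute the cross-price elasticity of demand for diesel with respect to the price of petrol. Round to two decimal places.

0.05

At P_A = 12 and P_B = 19: Q_A = 390.526.
∂Q_A/∂P_B = 351/P_B² = 0.9723.
ε = (∂Q_A/∂P_B)(P_B/Q_A) = 0.9723 × (19/390.526) ≈ 0.05.
ε > 0: substitutes.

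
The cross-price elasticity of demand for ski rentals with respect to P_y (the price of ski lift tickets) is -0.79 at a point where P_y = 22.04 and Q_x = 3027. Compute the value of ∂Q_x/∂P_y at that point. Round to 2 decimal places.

ε = (∂Q_x/∂P_y)·(P_y/Q_x) ⇒ ∂Q_x/∂P_y = ε·Q_x/P_y = -0.79 × 3027/22.04 ≈ -108.50.

-108.50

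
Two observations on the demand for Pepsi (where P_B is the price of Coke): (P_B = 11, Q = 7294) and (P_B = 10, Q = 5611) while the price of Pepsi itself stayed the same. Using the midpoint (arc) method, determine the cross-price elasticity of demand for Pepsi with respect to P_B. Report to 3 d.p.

ΔQ_A = 5611 − 7294 = -1683; ΔP_B = 10 − 11 = -1.
Midpoints: Q̄_A = 6452.5, P̄_B = 10.50.
ε = (ΔQ_A/Q̄_A)/(ΔP_B/P̄_B) = (-1683/6452.5)/(-1/10.50) ≈ 2.739.

2.739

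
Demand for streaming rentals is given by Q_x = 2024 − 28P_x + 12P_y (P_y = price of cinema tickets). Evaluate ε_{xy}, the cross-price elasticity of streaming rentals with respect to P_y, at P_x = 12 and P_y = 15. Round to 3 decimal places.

0.096

At P_x = 12 and P_y = 15: Q_x = 1868.
∂Q_x/∂P_y = 12.
ε = (∂Q_x/∂P_y)(P_y/Q_x) = 12 × (15/1868) ≈ 0.096.
Since ε > 0, streaming rentals and cinema tickets are substitutes.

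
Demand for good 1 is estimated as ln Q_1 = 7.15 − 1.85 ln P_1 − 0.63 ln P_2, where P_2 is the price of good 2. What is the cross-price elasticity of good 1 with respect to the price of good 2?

-0.63

In a log-linear (constant-elasticity) demand function, the coefficient on ln P_2 is the cross-price elasticity.
ε = -0.63. Negative, so good 1 and good 2 are complements.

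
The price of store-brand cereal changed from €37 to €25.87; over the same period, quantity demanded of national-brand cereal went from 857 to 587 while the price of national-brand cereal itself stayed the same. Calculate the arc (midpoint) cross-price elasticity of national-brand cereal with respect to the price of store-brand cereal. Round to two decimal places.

1.06

ΔQ_A = 587 − 857 = -270; ΔP_B = 25.87 − 37 = -11.13.
Midpoints: Q̄_A = 722.0, P̄_B = 31.44.
ε = (ΔQ_A/Q̄_A)/(ΔP_B/P̄_B) = (-270/722.0)/(-11.13/31.44) ≈ 1.06.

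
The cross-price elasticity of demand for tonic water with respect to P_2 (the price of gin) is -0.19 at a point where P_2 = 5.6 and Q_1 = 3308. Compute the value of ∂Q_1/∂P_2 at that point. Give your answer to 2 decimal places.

ε = (∂Q_1/∂P_2)·(P_2/Q_1) ⇒ ∂Q_1/∂P_2 = ε·Q_1/P_2 = -0.19 × 3308/5.6 ≈ -112.24.

-112.24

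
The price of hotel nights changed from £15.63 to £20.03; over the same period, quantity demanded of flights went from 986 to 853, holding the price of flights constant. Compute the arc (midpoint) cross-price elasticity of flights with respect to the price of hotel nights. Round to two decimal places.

ΔQ_A = 853 − 986 = -133; ΔP_B = 20.03 − 15.63 = 4.4.
Midpoints: Q̄_A = 919.5, P̄_B = 17.83.
ε = (ΔQ_A/Q̄_A)/(ΔP_B/P̄_B) = (-133/919.5)/(4.4/17.83) ≈ -0.59.
ε < 0: flights and hotel nights are complements.

-0.59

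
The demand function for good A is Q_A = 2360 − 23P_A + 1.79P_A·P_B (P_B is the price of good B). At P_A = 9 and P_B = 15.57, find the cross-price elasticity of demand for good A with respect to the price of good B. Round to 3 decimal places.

0.104

At P_A = 9 and P_B = 15.57: Q_A = 2403.833.
∂Q_A/∂P_B = 1.79P_A = 1.79(9) = 16.1100.
ε = (∂Q_A/∂P_B)(P_B/Q_A) = 16.1100 × (15.57/2403.833) ≈ 0.104.
ε > 0: substitutes.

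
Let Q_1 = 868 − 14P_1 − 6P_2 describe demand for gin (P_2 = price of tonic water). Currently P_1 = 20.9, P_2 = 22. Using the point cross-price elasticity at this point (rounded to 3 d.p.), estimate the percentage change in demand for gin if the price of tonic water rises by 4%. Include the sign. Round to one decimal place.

At P_1 = 20.9, P_2 = 22: Q_1 = 443.4.
∂Q_1/∂P_2 = -6.
ε = (∂Q_1/∂P_2)(P_2/Q_1) = -6.0000 × 22/443.4 ≈ -0.298.
%ΔQ_1 ≈ ε × %ΔP_2 = -0.298 × (4%) = -1.2%.

-1.2%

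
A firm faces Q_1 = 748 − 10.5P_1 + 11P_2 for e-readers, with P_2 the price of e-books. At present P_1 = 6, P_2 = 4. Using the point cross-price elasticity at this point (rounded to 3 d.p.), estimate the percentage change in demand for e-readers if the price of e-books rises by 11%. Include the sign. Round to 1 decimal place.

At P_1 = 6, P_2 = 4: Q_1 = 729.
∂Q_1/∂P_2 = 11.
ε = (∂Q_1/∂P_2)(P_2/Q_1) = 11.0000 × 4/729 ≈ 0.060.
%ΔQ_1 ≈ ε × %ΔP_2 = 0.060 × (11%) = 0.7%.

0.7%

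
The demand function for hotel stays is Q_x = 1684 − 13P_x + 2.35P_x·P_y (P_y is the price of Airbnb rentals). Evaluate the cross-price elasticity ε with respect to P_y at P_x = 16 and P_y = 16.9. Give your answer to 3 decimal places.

0.301

At P_x = 16 and P_y = 16.9: Q_x = 2111.44.
∂Q_x/∂P_y = 2.35P_x = 2.35(16) = 37.6000.
ε = (∂Q_x/∂P_y)(P_y/Q_x) = 37.6000 × (16.9/2111.44) ≈ 0.301.
ε > 0: substitutes.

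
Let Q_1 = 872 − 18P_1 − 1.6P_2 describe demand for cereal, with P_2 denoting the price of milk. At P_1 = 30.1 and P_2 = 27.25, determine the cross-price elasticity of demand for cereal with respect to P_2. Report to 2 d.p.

At P_1 = 30.1 and P_2 = 27.25: Q_1 = 286.6.
∂Q_1/∂P_2 = -1.6.
ε = (∂Q_1/∂P_2)(P_2/Q_1) = -1.6 × (27.25/286.6) ≈ -0.15.

-0.15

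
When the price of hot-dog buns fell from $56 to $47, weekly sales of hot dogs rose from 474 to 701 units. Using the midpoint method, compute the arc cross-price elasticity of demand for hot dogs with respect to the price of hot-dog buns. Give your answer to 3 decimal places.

ΔQ_A = 701 − 474 = 227; ΔP_B = 47 − 56 = -9.
Midpoints: Q̄_A = 587.5, P̄_B = 51.50.
ε = (ΔQ_A/Q̄_A)/(ΔP_B/P̄_B) = (227/587.5)/(-9/51.50) ≈ -2.211.
ε < 0: hot dogs and hot-dog buns are complements.

-2.211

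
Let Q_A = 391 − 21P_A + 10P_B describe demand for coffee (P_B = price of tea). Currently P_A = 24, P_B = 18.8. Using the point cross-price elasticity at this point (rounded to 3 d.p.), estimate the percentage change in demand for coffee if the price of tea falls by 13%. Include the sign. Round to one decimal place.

-32.6%

At P_A = 24, P_B = 18.8: Q_A = 75.
∂Q_A/∂P_B = 10.
ε = (∂Q_A/∂P_B)(P_B/Q_A) = 10.0000 × 18.8/75 ≈ 2.507.
%ΔQ_A ≈ ε × %ΔP_B = 2.507 × (-13%) = -32.6%.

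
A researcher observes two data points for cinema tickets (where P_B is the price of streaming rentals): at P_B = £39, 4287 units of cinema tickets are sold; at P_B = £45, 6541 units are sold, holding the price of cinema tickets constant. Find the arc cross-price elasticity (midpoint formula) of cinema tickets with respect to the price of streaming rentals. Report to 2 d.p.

ΔQ_A = 6541 − 4287 = 2254; ΔP_B = 45 − 39 = 6.
Midpoints: Q̄_A = 5414.0, P̄_B = 42.00.
ε = (ΔQ_A/Q̄_A)/(ΔP_B/P̄_B) = (2254/5414.0)/(6/42.00) ≈ 2.91.

2.91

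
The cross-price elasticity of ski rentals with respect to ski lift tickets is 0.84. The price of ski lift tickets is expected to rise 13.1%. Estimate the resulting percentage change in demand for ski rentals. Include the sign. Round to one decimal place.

%ΔQ ≈ ε × %ΔP of ski lift tickets = 0.84 × (13.1%) = 11.0%.

11.0%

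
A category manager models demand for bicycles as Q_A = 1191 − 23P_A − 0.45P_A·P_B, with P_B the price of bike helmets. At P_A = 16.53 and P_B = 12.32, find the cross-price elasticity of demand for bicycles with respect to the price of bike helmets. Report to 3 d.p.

-0.127

At P_A = 16.53 and P_B = 12.32: Q_A = 719.168.
∂Q_A/∂P_B = -0.45P_A = -0.45(16.53) = -7.4385.
ε = (∂Q_A/∂P_B)(P_B/Q_A) = -7.4385 × (12.32/719.168) ≈ -0.127.
ε < 0: complements.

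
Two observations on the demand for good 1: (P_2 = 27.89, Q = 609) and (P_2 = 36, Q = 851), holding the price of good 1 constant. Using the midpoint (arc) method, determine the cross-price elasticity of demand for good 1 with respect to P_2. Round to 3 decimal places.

ΔQ_1 = 851 − 609 = 242; ΔP_2 = 36 − 27.89 = 8.11.
Midpoints: Q̄_1 = 730.0, P̄_2 = 31.95.
ε = (ΔQ_1/Q̄_1)/(ΔP_2/P̄_2) = (242/730.0)/(8.11/31.95) ≈ 1.306.

1.306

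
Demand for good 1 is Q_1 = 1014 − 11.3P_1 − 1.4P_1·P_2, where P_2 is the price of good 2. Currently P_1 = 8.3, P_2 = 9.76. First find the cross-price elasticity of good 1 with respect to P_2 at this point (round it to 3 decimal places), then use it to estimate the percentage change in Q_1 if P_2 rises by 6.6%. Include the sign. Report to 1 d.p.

At P_1 = 8.3, P_2 = 9.76: Q_1 = 806.799.
∂Q_1/∂P_2 = -1.4P_1 = -11.6200.
ε = (∂Q_1/∂P_2)(P_2/Q_1) = -11.6200 × 9.76/806.799 ≈ -0.141.
%ΔQ_1 ≈ ε × %ΔP_2 = -0.141 × (6.6%) = -0.9%.

-0.9%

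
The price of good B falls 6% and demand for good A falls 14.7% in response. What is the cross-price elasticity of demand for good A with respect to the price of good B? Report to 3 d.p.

2.450

ε = (%ΔQ of good A) / (%ΔP of good B) = (-14.7%) / (-6%) ≈ 2.450.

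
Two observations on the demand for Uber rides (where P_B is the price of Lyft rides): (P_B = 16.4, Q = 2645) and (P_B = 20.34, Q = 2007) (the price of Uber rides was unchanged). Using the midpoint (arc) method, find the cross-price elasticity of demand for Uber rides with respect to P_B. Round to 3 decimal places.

ΔQ_A = 2007 − 2645 = -638; ΔP_B = 20.34 − 16.4 = 3.94.
Midpoints: Q̄_A = 2326.0, P̄_B = 18.37.
ε = (ΔQ_A/Q̄_A)/(ΔP_B/P̄_B) = (-638/2326.0)/(3.94/18.37) ≈ -1.279.
ε < 0: Uber rides and Lyft rides are complements.

-1.279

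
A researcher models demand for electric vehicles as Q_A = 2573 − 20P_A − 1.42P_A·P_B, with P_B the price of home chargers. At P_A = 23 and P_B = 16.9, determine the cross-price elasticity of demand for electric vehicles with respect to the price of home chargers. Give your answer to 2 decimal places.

At P_A = 23 and P_B = 16.9: Q_A = 1561.046.
∂Q_A/∂P_B = -1.42P_A = -1.42(23) = -32.6600.
ε = (∂Q_A/∂P_B)(P_B/Q_A) = -32.6600 × (16.9/1561.046) ≈ -0.35.
ε < 0: complements.

-0.35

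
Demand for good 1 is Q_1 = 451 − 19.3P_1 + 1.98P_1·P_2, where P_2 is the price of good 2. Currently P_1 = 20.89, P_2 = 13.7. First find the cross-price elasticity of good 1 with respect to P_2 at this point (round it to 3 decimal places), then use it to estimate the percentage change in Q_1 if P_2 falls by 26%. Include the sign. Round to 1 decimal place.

At P_1 = 20.89, P_2 = 13.7: Q_1 = 614.485.
∂Q_1/∂P_2 = 1.98P_1 = 41.3622.
ε = (∂Q_1/∂P_2)(P_2/Q_1) = 41.3622 × 13.7/614.485 ≈ 0.922.
%ΔQ_1 ≈ ε × %ΔP_2 = 0.922 × (-26%) = -24.0%.

-24.0%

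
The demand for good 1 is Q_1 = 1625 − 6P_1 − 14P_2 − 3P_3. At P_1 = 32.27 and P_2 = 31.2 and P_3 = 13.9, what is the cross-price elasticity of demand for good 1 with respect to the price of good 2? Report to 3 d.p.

At P_1 = 32.27 and P_2 = 31.2 and P_3 = 13.9: Q_1 = 952.88.
∂Q_1/∂P_2 = -14.
ε = (∂Q_1/∂P_2)(P_2/Q_1) = -14 × (31.2/952.88) ≈ -0.458.
Since ε < 0, good 1 and good 2 are complements.

-0.458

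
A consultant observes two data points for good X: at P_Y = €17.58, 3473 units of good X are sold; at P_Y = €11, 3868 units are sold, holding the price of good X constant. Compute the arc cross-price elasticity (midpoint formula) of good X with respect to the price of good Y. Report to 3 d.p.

ΔQ_X = 3868 − 3473 = 395; ΔP_Y = 11 − 17.58 = -6.58.
Midpoints: Q̄_X = 3670.5, P̄_Y = 14.29.
ε = (ΔQ_X/Q̄_X)/(ΔP_Y/P̄_Y) = (395/3670.5)/(-6.58/14.29) ≈ -0.234.
ε < 0: good X and good Y are complements.

-0.234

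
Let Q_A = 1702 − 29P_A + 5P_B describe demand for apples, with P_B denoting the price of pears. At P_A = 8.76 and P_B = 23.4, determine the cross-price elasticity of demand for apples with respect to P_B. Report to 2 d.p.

0.07

At P_A = 8.76 and P_B = 23.4: Q_A = 1564.96.
∂Q_A/∂P_B = 5.
ε = (∂Q_A/∂P_B)(P_B/Q_A) = 5 × (23.4/1564.96) ≈ 0.07.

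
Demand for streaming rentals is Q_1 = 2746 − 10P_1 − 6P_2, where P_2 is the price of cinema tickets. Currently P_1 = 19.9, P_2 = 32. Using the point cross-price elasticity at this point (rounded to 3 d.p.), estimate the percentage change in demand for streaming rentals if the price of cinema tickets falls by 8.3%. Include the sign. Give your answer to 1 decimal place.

0.7%

At P_1 = 19.9, P_2 = 32: Q_1 = 2355.
∂Q_1/∂P_2 = -6.
ε = (∂Q_1/∂P_2)(P_2/Q_1) = -6.0000 × 32/2355 ≈ -0.082.
%ΔQ_1 ≈ ε × %ΔP_2 = -0.082 × (-8.3%) = 0.7%.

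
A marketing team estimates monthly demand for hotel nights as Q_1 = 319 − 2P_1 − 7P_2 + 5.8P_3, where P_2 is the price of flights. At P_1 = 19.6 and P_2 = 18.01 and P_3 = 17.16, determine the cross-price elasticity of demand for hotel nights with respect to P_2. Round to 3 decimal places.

At P_1 = 19.6 and P_2 = 18.01 and P_3 = 17.16: Q_1 = 253.258.
∂Q_1/∂P_2 = -7.
ε = (∂Q_1/∂P_2)(P_2/Q_1) = -7 × (18.01/253.258) ≈ -0.498.

-0.498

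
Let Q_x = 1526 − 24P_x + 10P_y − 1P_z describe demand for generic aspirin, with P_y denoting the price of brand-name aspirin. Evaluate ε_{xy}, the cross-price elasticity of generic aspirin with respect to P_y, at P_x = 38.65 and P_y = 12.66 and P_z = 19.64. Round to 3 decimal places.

At P_x = 38.65 and P_y = 12.66 and P_z = 19.64: Q_x = 705.36.
∂Q_x/∂P_y = 10.
ε = (∂Q_x/∂P_y)(P_y/Q_x) = 10 × (12.66/705.36) ≈ 0.179.
Since ε > 0, generic aspirin and brand-name aspirin are substitutes.

0.179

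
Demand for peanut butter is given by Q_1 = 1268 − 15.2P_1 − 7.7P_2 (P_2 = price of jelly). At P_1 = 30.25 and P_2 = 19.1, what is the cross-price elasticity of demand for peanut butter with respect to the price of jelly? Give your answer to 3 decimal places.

-0.222

At P_1 = 30.25 and P_2 = 19.1: Q_1 = 661.13.
∂Q_1/∂P_2 = -7.7.
ε = (∂Q_1/∂P_2)(P_2/Q_1) = -7.7 × (19.1/661.13) ≈ -0.222.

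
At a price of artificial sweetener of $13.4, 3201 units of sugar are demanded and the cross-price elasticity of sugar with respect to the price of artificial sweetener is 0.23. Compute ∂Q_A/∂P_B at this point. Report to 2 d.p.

ε = (∂Q_A/∂P_B)·(P_B/Q_A) ⇒ ∂Q_A/∂P_B = ε·Q_A/P_B = 0.23 × 3201/13.4 ≈ 54.94.

54.94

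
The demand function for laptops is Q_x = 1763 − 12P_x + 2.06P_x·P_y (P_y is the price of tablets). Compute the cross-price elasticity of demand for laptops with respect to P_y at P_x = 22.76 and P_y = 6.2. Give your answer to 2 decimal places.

0.16

At P_x = 22.76 and P_y = 6.2: Q_x = 1780.571.
∂Q_x/∂P_y = 2.06P_x = 2.06(22.76) = 46.8856.
ε = (∂Q_x/∂P_y)(P_y/Q_x) = 46.8856 × (6.2/1780.571) ≈ 0.16.
ε > 0: substitutes.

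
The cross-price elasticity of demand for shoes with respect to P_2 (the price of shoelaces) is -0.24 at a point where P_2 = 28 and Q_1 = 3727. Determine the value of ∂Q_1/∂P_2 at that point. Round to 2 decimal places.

-31.95

ε = (∂Q_1/∂P_2)·(P_2/Q_1) ⇒ ∂Q_1/∂P_2 = ε·Q_1/P_2 = -0.24 × 3727/28 ≈ -31.95.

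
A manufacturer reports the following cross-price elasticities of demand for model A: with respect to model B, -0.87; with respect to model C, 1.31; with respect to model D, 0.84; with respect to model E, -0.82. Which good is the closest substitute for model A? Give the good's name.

Substitutes have ε > 0. Among the positive values, 1.31 (model C) is largest.

model C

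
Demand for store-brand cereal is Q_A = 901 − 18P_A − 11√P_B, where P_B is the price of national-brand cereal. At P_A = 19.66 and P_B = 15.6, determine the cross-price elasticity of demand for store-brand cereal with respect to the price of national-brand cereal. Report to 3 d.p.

At P_A = 19.66 and P_B = 15.6: Q_A = 503.673.
∂Q_A/∂P_B = -11/(2√P_B) = -11/(2√15.6) = -1.3925.
ε = (∂Q_A/∂P_B)(P_B/Q_A) = -1.3925 × (15.6/503.673) ≈ -0.043.

-0.043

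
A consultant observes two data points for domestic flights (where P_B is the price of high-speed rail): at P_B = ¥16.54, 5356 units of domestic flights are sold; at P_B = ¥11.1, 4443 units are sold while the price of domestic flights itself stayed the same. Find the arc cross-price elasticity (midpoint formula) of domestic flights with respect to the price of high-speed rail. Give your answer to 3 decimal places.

ΔQ_A = 4443 − 5356 = -913; ΔP_B = 11.1 − 16.54 = -5.44.
Midpoints: Q̄_A = 4899.5, P̄_B = 13.82.
ε = (ΔQ_A/Q̄_A)/(ΔP_B/P̄_B) = (-913/4899.5)/(-5.44/13.82) ≈ 0.473.

0.473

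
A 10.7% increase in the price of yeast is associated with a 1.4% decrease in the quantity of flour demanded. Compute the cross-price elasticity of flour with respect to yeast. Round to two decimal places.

ε = (%ΔQ of flour) / (%ΔP of yeast) = (-1.4%) / (10.7%) ≈ -0.13.

-0.13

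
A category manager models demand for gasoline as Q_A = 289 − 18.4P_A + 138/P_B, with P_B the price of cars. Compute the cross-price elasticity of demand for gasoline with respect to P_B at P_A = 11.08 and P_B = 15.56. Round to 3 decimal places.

At P_A = 11.08 and P_B = 15.56: Q_A = 93.997.
∂Q_A/∂P_B = −138/P_B² = -0.5700.
ε = (∂Q_A/∂P_B)(P_B/Q_A) = -0.5700 × (15.56/93.997) ≈ -0.094.
ε < 0: complements.

-0.094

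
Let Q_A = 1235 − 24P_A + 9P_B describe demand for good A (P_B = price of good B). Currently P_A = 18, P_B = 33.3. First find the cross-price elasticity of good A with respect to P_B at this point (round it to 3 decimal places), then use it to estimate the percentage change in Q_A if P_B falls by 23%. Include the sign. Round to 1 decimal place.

At P_A = 18, P_B = 33.3: Q_A = 1102.7.
∂Q_A/∂P_B = 9.
ε = (∂Q_A/∂P_B)(P_B/Q_A) = 9.0000 × 33.3/1102.7 ≈ 0.272.
%ΔQ_A ≈ ε × %ΔP_B = 0.272 × (-23%) = -6.3%.

-6.3%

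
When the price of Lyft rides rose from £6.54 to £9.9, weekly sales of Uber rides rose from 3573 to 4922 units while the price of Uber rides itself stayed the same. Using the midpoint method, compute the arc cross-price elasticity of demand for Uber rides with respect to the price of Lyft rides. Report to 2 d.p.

ΔQ_A = 4922 − 3573 = 1349; ΔP_B = 9.9 − 6.54 = 3.36.
Midpoints: Q̄_A = 4247.5, P̄_B = 8.22.
ε = (ΔQ_A/Q̄_A)/(ΔP_B/P̄_B) = (1349/4247.5)/(3.36/8.22) ≈ 0.78.

0.78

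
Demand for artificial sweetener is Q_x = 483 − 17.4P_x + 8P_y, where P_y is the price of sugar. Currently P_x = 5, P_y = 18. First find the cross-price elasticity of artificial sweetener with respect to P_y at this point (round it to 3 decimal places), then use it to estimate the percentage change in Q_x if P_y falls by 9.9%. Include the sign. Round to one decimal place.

-2.6%

At P_x = 5, P_y = 18: Q_x = 540.
∂Q_x/∂P_y = 8.
ε = (∂Q_x/∂P_y)(P_y/Q_x) = 8.0000 × 18/540 ≈ 0.267.
%ΔQ_x ≈ ε × %ΔP_y = 0.267 × (-9.9%) = -2.6%.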